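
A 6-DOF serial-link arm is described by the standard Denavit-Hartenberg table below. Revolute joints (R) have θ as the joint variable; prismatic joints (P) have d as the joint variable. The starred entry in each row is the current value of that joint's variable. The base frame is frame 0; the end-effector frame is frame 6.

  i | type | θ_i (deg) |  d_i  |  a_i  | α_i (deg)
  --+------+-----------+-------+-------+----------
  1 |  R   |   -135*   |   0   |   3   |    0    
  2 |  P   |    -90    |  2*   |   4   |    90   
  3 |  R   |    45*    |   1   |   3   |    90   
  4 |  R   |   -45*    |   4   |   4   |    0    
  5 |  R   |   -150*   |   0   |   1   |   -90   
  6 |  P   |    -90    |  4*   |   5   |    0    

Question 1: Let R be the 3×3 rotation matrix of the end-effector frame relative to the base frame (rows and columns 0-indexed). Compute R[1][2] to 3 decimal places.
-0.812

End-effector z-axis (col 2 of R) = (-0.5536,-0.8124,-0.1830)
R[1][2] = -0.8124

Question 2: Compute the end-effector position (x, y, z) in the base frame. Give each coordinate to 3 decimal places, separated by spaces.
-15.205 3.279 -1.658

after link 1: o_1 = (-2.1213, -2.1213, 0.0000)
after link 2: o_2 = (-4.9497, 0.7071, 2.0000)
after link 3: o_3 = (-5.7426, 2.9142, 4.1213)
after link 4: o_4 = (-11.1569, 4.3284, 3.2929)
after link 5: o_5 = (-10.4909, 4.0285, 2.6099)
after link 6: o_6 = (-15.2053, 3.2788, -1.6577)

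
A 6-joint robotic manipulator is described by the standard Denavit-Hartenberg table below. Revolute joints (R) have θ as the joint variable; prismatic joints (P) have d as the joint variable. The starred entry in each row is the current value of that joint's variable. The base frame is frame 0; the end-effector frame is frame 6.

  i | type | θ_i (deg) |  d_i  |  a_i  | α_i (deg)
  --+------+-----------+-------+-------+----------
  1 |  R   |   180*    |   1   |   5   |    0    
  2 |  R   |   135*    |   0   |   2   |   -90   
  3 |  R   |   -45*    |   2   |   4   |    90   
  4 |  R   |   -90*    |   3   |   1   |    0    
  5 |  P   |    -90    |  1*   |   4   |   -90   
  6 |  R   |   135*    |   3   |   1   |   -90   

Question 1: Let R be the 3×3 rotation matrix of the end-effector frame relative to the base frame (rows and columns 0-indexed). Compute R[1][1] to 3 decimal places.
End-effector y-axis (col 1 of R) = (0.7071,0.7071,-0.0000)
R[1][1] = 0.7071

0.707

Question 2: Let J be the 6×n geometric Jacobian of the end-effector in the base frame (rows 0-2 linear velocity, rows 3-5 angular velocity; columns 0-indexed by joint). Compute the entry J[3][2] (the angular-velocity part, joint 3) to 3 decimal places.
0.707

axis z_2 = (0.7071,0.7071,0.0000); lever o_n−o_2 = (-2.7071,-0.1213,2.8284)
cross product → J_v[:, 2] = (2.0000,-2.0000,1.8284)
J_ω[:, 2] = z_2
entry J[3][2] = 0.7071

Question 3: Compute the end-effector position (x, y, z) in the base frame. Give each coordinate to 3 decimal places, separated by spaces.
after link 1: o_1 = (-5.0000, 0.0000, 1.0000)
after link 2: o_2 = (-3.5858, -1.4142, 1.0000)
after link 3: o_3 = (-0.1716, -2.0000, 3.8284)
after link 4: o_4 = (-2.3787, -1.2071, 5.9497)
after link 5: o_5 = (-4.8787, 1.2929, 3.8284)
after link 6: o_6 = (-6.2929, -1.5355, 3.8284)

-6.293 -1.536 3.828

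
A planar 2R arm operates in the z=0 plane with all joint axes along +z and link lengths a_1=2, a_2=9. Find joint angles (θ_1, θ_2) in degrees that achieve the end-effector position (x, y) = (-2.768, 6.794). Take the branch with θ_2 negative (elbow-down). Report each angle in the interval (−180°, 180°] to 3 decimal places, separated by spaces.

cos θ_2 = (53.8203−2²−9²)/(2·2·9) = -0.8661; θ_2 = -150.0090° (elbow-down)
β = atan2(6.7940,-2.7680) = 112.1669°; ψ = atan2(-4.4988,-5.7949) = -142.1768°
θ_1 = β − ψ = 254.3437°

-105.656 -150.009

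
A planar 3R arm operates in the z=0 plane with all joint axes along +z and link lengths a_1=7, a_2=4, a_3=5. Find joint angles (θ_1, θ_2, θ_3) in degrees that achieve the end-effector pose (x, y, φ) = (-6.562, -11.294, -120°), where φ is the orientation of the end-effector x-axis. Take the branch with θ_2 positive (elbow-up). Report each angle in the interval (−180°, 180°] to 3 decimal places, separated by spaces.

wrist centre = target − a_3·(cos φ, sin φ) = (-4.0620, -6.9639)
cos θ_2 = (64.9954−7²−4²)/(2·7·4) = -0.0001; θ_2 = 90.0047° (elbow-up)
β = atan2(-6.9639,-4.0620) = -120.2548°; ψ = atan2(4.0000,6.9997) = 29.7460°
θ_1 = β − ψ = -150.0009°
θ_3 = φ − θ_1 − θ_2 = -60.0038° (wrapped to (-180°,180°])

-150.001 90.005 -60.004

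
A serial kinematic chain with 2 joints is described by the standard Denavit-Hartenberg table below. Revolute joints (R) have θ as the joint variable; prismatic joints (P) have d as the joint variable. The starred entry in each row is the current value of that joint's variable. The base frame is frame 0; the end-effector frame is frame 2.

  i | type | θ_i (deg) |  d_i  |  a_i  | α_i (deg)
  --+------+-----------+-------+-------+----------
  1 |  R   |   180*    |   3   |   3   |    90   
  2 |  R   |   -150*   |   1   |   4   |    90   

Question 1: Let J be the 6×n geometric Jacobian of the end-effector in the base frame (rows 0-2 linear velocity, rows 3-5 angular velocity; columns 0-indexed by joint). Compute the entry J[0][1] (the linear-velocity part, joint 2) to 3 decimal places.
-2.000

axis z_1 = (0.0000,1.0000,0.0000); lever o_n−o_1 = (3.4641,1.0000,-2.0000)
cross product → J_v[:, 1] = (-2.0000,0.0000,-3.4641)
J_ω[:, 1] = z_1
entry J[0][1] = -2.0000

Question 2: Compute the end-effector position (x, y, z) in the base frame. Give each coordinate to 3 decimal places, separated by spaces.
after link 1: o_1 = (-3.0000, 0.0000, 3.0000)
after link 2: o_2 = (0.4641, 1.0000, 1.0000)

0.464 1.000 1.000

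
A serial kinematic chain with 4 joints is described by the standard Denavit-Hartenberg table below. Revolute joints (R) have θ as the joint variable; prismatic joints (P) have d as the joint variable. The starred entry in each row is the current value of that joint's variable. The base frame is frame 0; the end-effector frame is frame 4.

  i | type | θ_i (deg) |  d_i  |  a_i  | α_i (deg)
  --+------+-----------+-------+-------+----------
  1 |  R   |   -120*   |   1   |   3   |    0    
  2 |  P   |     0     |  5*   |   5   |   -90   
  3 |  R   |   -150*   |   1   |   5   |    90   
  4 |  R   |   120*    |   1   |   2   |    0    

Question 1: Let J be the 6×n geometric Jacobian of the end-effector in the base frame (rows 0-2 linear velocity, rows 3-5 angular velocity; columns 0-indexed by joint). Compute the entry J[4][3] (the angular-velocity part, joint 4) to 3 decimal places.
axis z_3 = (0.2500,0.4330,-0.8660); lever o_n−o_3 = (1.3170,-1.1830,-1.3660)
cross product → J_v[:, 3] = (-1.6160,-0.7990,-0.8660)
J_ω[:, 3] = z_3
entry J[4][3] = 0.4330

0.433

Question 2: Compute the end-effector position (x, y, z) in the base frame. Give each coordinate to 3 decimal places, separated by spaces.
0.348 -4.861 7.134

after link 1: o_1 = (-1.5000, -2.5981, 1.0000)
after link 2: o_2 = (-4.0000, -6.9282, 6.0000)
after link 3: o_3 = (-0.9689, -3.6782, 8.5000)
after link 4: o_4 = (0.3481, -4.8612, 7.1340)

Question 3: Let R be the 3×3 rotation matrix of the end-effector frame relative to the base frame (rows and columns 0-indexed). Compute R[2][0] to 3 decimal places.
End-effector x-axis (col 0 of R) = (0.5335,-0.8080,-0.2500)
R[2][0] = -0.2500

-0.250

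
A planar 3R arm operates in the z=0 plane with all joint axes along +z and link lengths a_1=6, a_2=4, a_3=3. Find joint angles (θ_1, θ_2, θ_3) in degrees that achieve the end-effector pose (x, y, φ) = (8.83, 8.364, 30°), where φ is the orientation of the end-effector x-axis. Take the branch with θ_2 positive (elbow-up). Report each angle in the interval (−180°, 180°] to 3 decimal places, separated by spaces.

30.006 44.983 -44.988

wrist centre = target − a_3·(cos φ, sin φ) = (6.2319, 6.8640)
cos θ_2 = (85.9514−6²−4²)/(2·6·4) = 0.7073; θ_2 = 44.9827° (elbow-up)
β = atan2(6.8640,6.2319) = 47.7632°; ψ = atan2(2.8276,8.8293) = 17.7576°
θ_1 = β − ψ = 30.0056°
θ_3 = φ − θ_1 − θ_2 = -44.9883° (wrapped to (-180°,180°])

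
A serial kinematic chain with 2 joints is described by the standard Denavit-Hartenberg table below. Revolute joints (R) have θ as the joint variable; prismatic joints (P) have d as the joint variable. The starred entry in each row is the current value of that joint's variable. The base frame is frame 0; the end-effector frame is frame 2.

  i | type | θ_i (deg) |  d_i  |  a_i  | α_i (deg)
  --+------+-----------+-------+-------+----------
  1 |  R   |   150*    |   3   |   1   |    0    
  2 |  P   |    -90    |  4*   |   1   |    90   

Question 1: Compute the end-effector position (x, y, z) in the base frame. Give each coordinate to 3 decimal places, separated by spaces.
after link 1: o_1 = (-0.8660, 0.5000, 3.0000)
after link 2: o_2 = (-0.3660, 1.3660, 7.0000)

-0.366 1.366 7.000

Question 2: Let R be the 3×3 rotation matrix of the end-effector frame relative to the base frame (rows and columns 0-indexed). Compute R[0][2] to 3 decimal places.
End-effector z-axis (col 2 of R) = (0.8660,-0.5000,0.0000)
R[0][2] = 0.8660

0.866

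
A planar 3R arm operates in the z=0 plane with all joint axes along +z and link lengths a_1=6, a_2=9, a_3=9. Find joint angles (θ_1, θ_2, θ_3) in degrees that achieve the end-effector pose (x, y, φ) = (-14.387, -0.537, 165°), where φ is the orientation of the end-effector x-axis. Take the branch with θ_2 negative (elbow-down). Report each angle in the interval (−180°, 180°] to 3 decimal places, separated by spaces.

wrist centre = target − a_3·(cos φ, sin φ) = (-5.6937, -2.8664)
cos θ_2 = (40.6339−6²−9²)/(2·6·9) = -0.7071; θ_2 = -134.9989° (elbow-down)
β = atan2(-2.8664,-5.6937) = -153.2779°; ψ = atan2(-6.3641,-0.3638) = -93.2721°
θ_1 = β − ψ = -60.0058°
θ_3 = φ − θ_1 − θ_2 = 0.0047° (wrapped to (-180°,180°])

-60.006 -134.999 0.005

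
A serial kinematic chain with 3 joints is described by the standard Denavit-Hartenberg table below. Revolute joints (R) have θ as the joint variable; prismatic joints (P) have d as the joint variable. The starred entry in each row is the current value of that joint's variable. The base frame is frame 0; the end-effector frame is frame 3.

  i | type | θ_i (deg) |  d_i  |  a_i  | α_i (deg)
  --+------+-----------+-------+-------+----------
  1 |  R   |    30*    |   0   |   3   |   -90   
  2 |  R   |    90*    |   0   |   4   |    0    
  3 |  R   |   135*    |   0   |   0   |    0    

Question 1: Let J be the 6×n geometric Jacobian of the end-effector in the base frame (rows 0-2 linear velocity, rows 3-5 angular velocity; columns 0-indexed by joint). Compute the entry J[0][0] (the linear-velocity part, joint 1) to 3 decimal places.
-1.500

axis z_0 = ẑ; lever o_n−o_0 = (2.5981,1.5000,-4.0000)
cross product → J_v[:, 0] = (-1.5000,2.5981,0.0000)
J_ω[:, 0] = z_0
entry J[0][0] = -1.5000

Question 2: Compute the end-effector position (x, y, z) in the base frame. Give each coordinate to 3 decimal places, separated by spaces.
after link 1: o_1 = (2.5981, 1.5000, 0.0000)
after link 2: o_2 = (2.5981, 1.5000, -4.0000)
after link 3: o_3 = (2.5981, 1.5000, -4.0000)

2.598 1.500 -4.000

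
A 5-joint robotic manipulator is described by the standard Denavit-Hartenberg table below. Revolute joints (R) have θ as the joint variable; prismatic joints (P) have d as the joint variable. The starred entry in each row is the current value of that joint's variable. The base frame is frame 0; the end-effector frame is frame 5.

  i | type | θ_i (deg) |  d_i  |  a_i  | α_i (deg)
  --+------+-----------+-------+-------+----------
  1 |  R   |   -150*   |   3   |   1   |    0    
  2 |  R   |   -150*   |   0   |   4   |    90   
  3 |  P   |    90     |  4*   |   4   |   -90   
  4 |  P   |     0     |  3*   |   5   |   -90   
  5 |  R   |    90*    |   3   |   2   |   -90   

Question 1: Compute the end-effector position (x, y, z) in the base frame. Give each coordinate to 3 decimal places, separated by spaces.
1.500 1.598 12.000

after link 1: o_1 = (-0.8660, -0.5000, 3.0000)
after link 2: o_2 = (1.1340, 2.9641, 3.0000)
after link 3: o_3 = (4.5981, 0.9641, 7.0000)
after link 4: o_4 = (3.0981, -1.6340, 12.0000)
after link 5: o_5 = (1.5000, 1.5981, 12.0000)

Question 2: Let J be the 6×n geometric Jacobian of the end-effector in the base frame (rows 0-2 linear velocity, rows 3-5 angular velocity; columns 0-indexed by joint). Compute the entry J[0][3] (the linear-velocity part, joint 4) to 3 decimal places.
-0.500

prismatic axis z_3 = (-0.5000,-0.8660,0.0000)
J_v[:, 3] = z_3; J_ω[:, 3] = (0,0,0)
entry J[0][3] = -0.5000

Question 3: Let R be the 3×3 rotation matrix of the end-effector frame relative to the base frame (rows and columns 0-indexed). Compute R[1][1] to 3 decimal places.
-0.500

End-effector y-axis (col 1 of R) = (0.8660,-0.5000,-0.0000)
R[1][1] = -0.5000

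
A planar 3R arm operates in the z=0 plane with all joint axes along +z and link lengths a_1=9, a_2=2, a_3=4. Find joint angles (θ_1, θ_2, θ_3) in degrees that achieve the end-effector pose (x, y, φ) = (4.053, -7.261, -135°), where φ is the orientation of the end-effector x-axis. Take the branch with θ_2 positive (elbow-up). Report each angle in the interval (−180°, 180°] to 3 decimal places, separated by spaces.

wrist centre = target − a_3·(cos φ, sin φ) = (6.8814, -4.4326)
cos θ_2 = (67.0017−9²−2²)/(2·9·2) = -0.5000; θ_2 = 119.9968° (elbow-up)
β = atan2(-4.4326,6.8814) = -32.7870°; ψ = atan2(1.7321,8.0001) = 12.2166°
θ_1 = β − ψ = -45.0036°
θ_3 = φ − θ_1 − θ_2 = 150.0068° (wrapped to (-180°,180°])

-45.004 119.997 150.007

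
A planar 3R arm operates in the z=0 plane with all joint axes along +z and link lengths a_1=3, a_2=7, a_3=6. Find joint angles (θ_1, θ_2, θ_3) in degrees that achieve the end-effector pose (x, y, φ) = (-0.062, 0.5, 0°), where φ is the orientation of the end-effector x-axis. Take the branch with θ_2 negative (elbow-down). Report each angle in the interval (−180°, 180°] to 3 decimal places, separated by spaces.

-89.997 -120.003 -150.000

wrist centre = target − a_3·(cos φ, sin φ) = (-6.0620, 0.5000)
cos θ_2 = (36.9978−3²−7²)/(2·3·7) = -0.5001; θ_2 = -120.0034° (elbow-down)
β = atan2(0.5000,-6.0620) = 175.2849°; ψ = atan2(-6.0620,-0.5004) = -94.7185°
θ_1 = β − ψ = 270.0034°
θ_3 = φ − θ_1 − θ_2 = -150.0000° (wrapped to (-180°,180°])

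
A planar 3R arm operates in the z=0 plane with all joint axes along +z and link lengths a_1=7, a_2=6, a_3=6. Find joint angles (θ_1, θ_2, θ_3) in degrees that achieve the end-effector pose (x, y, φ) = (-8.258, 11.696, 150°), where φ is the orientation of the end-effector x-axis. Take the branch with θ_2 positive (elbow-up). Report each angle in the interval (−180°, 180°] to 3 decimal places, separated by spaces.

wrist centre = target − a_3·(cos φ, sin φ) = (-3.0618, 8.6960)
cos θ_2 = (84.9953−7²−6²)/(2·7·6) = -0.0001; θ_2 = 90.0032° (elbow-up)
β = atan2(8.6960,-3.0618) = 109.3971°; ψ = atan2(6.0000,6.9997) = 40.6026°
θ_1 = β − ψ = 68.7944°
θ_3 = φ − θ_1 − θ_2 = -8.7976° (wrapped to (-180°,180°])

68.794 90.003 -8.798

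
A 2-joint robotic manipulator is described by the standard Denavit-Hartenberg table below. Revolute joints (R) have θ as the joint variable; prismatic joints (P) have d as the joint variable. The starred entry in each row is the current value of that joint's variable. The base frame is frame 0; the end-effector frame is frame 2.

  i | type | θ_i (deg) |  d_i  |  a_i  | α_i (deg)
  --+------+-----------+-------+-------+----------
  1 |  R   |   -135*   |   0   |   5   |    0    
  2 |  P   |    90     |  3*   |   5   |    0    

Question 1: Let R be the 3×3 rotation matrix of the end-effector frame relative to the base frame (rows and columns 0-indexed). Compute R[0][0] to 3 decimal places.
0.707

End-effector x-axis (col 0 of R) = (0.7071,-0.7071,0.0000)
R[0][0] = 0.7071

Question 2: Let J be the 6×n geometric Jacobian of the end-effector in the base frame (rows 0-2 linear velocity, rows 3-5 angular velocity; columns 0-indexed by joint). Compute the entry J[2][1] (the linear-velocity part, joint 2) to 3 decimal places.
prismatic axis z_1 = (0.0000,0.0000,1.0000)
J_v[:, 1] = z_1; J_ω[:, 1] = (0,0,0)
entry J[2][1] = 1.0000

1.000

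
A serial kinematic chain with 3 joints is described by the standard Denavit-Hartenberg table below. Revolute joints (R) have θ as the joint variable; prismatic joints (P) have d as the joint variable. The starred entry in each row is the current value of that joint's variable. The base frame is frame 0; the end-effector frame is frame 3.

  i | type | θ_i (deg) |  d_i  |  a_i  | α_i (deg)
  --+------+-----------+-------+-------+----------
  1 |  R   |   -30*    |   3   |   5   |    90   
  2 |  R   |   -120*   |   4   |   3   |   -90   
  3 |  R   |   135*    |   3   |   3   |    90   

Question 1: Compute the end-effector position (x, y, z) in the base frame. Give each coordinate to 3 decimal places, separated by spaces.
after link 1: o_1 = (4.3301, -2.5000, 3.0000)
after link 2: o_2 = (1.0311, -5.2141, 0.4019)
after link 3: o_3 = (5.2603, -5.2064, 0.7390)

5.260 -5.206 0.739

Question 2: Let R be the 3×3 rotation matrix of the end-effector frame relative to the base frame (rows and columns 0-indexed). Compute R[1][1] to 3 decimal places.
End-effector y-axis (col 1 of R) = (0.7500,-0.4330,-0.5000)
R[1][1] = -0.4330

-0.433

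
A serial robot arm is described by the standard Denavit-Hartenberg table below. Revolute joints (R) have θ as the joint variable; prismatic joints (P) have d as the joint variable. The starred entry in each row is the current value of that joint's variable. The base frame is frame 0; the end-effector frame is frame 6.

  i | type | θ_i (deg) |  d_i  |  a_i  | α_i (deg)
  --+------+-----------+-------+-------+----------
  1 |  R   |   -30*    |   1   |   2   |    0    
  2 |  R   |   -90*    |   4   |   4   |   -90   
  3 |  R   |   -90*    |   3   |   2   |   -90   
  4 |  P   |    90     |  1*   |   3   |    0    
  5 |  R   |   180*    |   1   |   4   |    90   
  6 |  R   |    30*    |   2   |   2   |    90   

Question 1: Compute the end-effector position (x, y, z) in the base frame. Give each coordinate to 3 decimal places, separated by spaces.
3.196 -9.928 5.000

after link 1: o_1 = (1.7321, -1.0000, 1.0000)
after link 2: o_2 = (-0.2679, -4.4641, 5.0000)
after link 3: o_3 = (2.3301, -5.9641, 7.0000)
after link 4: o_4 = (-0.7679, -5.3301, 7.0000)
after link 5: o_5 = (2.1962, -8.1962, 7.0000)
after link 6: o_6 = (3.1962, -9.9282, 5.0000)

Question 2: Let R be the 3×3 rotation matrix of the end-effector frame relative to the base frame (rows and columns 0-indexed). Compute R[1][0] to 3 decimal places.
-0.866

End-effector x-axis (col 0 of R) = (0.5000,-0.8660,-0.0000)
R[1][0] = -0.8660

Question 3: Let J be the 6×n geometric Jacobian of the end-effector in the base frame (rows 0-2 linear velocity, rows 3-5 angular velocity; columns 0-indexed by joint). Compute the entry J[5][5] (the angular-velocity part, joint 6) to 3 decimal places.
-1.000

axis z_5 = (-0.0000,0.0000,-1.0000); lever o_n−o_5 = (1.0000,-1.7321,-2.0000)
cross product → J_v[:, 5] = (-1.7321,-1.0000,0.0000)
J_ω[:, 5] = z_5
entry J[5][5] = -1.0000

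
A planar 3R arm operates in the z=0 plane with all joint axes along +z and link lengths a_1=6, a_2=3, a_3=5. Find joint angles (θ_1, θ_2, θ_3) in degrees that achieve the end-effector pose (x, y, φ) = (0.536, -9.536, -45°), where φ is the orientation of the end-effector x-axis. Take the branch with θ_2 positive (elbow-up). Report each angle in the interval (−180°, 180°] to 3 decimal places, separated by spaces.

wrist centre = target − a_3·(cos φ, sin φ) = (-2.9995, -6.0005)
cos θ_2 = (45.0028−6²−3²)/(2·6·3) = 0.0001; θ_2 = 89.9955° (elbow-up)
β = atan2(-6.0005,-2.9995) = -116.5597°; ψ = atan2(3.0000,6.0002) = 26.5642°
θ_1 = β − ψ = -143.1239°
θ_3 = φ − θ_1 − θ_2 = 8.1283° (wrapped to (-180°,180°])

-143.124 89.996 8.128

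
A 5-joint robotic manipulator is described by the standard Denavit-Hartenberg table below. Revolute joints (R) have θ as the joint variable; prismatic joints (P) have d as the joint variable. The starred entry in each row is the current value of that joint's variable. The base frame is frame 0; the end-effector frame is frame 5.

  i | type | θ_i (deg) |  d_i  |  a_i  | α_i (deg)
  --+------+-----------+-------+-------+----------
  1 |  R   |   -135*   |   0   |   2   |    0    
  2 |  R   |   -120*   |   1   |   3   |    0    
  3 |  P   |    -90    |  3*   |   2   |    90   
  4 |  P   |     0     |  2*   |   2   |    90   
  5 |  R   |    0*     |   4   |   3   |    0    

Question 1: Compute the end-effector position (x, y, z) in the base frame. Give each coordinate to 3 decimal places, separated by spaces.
5.088 1.363 0.000

after link 1: o_1 = (-1.4142, -1.4142, 0.0000)
after link 2: o_2 = (-2.1907, 1.4836, 1.0000)
after link 3: o_3 = (-0.2588, 2.0012, 4.0000)
after link 4: o_4 = (2.1907, 0.5870, 4.0000)
after link 5: o_5 = (5.0884, 1.3634, 0.0000)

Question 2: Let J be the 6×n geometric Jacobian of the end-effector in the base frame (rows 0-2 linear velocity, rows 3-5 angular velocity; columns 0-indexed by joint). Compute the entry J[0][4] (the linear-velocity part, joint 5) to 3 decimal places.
0.776

axis z_4 = (0.0000,-0.0000,-1.0000); lever o_n−o_4 = (2.8978,0.7765,-4.0000)
cross product → J_v[:, 4] = (0.7765,-2.8978,0.0000)
J_ω[:, 4] = z_4
entry J[0][4] = 0.7765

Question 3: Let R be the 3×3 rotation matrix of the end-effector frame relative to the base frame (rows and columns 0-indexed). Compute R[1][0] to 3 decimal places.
End-effector x-axis (col 0 of R) = (0.9659,0.2588,0.0000)
R[1][0] = 0.2588

0.259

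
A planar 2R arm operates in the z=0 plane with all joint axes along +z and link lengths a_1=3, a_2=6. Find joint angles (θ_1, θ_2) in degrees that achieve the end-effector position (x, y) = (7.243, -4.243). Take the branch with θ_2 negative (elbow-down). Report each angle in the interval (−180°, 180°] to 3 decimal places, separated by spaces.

-0.014 -44.981

cos θ_2 = (70.4641−3²−6²)/(2·3·6) = 0.7073; θ_2 = -44.9814° (elbow-down)
β = atan2(-4.2430,7.2430) = -30.3621°; ψ = atan2(-4.2413,7.2440) = -30.3483°
θ_1 = β − ψ = -0.0137°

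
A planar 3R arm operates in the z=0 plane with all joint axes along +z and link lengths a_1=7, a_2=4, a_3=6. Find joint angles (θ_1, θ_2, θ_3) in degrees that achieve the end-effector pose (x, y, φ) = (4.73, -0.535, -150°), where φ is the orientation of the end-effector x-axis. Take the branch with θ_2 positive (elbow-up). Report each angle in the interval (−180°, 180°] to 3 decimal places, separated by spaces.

-2.105 44.990 167.115

wrist centre = target − a_3·(cos φ, sin φ) = (9.9262, 2.4650)
cos θ_2 = (104.6047−7²−4²)/(2·7·4) = 0.7072; θ_2 = 44.9902° (elbow-up)
β = atan2(2.4650,9.9262) = 13.9464°; ψ = atan2(2.8279,9.8289) = 16.0514°
θ_1 = β − ψ = -2.1051°
θ_3 = φ − θ_1 − θ_2 = 167.1148° (wrapped to (-180°,180°])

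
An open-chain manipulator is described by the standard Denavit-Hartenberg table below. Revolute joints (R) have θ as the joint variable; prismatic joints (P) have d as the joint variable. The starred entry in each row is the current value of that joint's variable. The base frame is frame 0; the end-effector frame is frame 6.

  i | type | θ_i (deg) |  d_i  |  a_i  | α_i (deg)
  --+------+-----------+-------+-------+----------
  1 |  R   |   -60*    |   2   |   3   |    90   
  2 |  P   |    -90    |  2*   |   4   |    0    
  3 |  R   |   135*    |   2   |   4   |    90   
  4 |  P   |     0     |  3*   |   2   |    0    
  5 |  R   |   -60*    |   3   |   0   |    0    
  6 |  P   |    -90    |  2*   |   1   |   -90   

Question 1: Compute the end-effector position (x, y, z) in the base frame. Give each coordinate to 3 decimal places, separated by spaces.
after link 1: o_1 = (1.5000, -2.5981, 2.0000)
after link 2: o_2 = (-0.2321, -3.5981, -2.0000)
after link 3: o_3 = (-0.5499, -7.0476, 0.8284)
after link 4: o_4 = (1.2179, -10.1094, 0.1213)
after link 5: o_5 = (2.2785, -11.9465, -2.0000)
after link 6: o_6 = (3.1125, -12.3910, -4.0266)

3.112 -12.391 -4.027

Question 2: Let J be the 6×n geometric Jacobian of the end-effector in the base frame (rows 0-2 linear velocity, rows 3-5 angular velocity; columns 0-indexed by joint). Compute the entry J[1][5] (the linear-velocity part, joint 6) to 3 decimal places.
-0.612

prismatic axis z_5 = (0.3536,-0.6124,-0.7071)
J_v[:, 5] = z_5; J_ω[:, 5] = (0,0,0)
entry J[1][5] = -0.6124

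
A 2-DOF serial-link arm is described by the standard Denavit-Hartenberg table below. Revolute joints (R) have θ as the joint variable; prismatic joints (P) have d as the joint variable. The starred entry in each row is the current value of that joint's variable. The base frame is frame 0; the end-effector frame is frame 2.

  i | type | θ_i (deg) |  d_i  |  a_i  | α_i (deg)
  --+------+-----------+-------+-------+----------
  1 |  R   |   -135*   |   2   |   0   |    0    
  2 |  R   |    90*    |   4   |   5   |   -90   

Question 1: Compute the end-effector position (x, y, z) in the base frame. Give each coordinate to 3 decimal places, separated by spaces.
after link 1: o_1 = (0.0000, 0.0000, 2.0000)
after link 2: o_2 = (3.5355, -3.5355, 6.0000)

3.536 -3.536 6.000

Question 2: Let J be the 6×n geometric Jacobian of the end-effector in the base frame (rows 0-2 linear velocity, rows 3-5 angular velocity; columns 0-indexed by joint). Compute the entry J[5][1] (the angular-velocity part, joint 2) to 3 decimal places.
1.000

axis z_1 = (0.0000,0.0000,1.0000); lever o_n−o_1 = (3.5355,-3.5355,4.0000)
cross product → J_v[:, 1] = (3.5355,3.5355,-0.0000)
J_ω[:, 1] = z_1
entry J[5][1] = 1.0000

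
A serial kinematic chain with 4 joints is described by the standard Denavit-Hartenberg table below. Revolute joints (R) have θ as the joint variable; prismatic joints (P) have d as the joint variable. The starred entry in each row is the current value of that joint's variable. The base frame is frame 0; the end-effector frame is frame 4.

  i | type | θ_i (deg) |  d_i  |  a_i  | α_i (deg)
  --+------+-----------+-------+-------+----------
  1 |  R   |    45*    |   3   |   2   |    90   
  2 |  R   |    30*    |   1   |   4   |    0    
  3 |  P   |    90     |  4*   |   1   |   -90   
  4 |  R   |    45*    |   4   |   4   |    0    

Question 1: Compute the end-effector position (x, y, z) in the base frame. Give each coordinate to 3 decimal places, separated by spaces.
1.596 -1.475 6.316

after link 1: o_1 = (1.4142, 1.4142, 3.0000)
after link 2: o_2 = (4.5708, 3.1566, 5.0000)
after link 3: o_3 = (7.0457, -0.0254, 5.8660)
after link 4: o_4 = (1.5962, -1.4749, 6.3155)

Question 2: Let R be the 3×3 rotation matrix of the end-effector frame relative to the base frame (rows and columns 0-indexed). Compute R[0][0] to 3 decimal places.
End-effector x-axis (col 0 of R) = (-0.7500,0.2500,0.6124)
R[0][0] = -0.7500

-0.750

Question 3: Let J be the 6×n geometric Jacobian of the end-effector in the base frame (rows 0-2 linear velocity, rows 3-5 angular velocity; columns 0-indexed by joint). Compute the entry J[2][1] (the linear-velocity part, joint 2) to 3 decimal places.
-1.914

axis z_1 = (0.7071,-0.7071,0.0000); lever o_n−o_1 = (0.1820,-2.8891,3.3155)
cross product → J_v[:, 1] = (-2.3444,-2.3444,-1.9142)
J_ω[:, 1] = z_1
entry J[2][1] = -1.9142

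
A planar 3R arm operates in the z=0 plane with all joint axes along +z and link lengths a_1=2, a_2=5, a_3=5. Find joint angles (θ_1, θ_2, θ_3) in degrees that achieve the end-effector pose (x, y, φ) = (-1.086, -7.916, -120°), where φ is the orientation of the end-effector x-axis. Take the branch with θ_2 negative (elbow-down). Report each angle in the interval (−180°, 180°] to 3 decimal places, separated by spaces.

44.996 -135.000 -29.997

wrist centre = target − a_3·(cos φ, sin φ) = (1.4140, -3.5859)
cos θ_2 = (14.8579−2²−5²)/(2·2·5) = -0.7071; θ_2 = -134.9999° (elbow-down)
β = atan2(-3.5859,1.4140) = -68.4794°; ψ = atan2(-3.5355,-1.5355) = -113.4759°
θ_1 = β − ψ = 44.9965°
θ_3 = φ − θ_1 − θ_2 = -29.9966° (wrapped to (-180°,180°])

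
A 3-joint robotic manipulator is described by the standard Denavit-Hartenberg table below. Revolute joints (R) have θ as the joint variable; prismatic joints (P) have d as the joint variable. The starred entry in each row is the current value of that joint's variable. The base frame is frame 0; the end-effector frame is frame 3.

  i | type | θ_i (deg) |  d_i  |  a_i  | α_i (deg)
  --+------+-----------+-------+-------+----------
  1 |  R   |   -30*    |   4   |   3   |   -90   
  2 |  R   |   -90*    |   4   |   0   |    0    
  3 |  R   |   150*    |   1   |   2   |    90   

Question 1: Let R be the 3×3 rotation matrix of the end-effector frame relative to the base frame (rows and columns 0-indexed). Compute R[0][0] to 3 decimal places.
End-effector x-axis (col 0 of R) = (0.4330,-0.2500,-0.8660)
R[0][0] = 0.4330

0.433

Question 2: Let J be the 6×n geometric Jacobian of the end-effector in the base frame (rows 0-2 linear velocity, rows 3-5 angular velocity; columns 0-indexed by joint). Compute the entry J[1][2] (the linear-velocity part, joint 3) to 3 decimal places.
0.866

axis z_2 = (0.5000,0.8660,0.0000); lever o_n−o_2 = (1.3660,0.3660,-1.7321)
cross product → J_v[:, 2] = (-1.5000,0.8660,-1.0000)
J_ω[:, 2] = z_2
entry J[1][2] = 0.8660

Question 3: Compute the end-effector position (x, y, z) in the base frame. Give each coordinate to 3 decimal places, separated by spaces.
5.964 2.330 2.268

after link 1: o_1 = (2.5981, -1.5000, 4.0000)
after link 2: o_2 = (4.5981, 1.9641, 4.0000)
after link 3: o_3 = (5.9641, 2.3301, 2.2679)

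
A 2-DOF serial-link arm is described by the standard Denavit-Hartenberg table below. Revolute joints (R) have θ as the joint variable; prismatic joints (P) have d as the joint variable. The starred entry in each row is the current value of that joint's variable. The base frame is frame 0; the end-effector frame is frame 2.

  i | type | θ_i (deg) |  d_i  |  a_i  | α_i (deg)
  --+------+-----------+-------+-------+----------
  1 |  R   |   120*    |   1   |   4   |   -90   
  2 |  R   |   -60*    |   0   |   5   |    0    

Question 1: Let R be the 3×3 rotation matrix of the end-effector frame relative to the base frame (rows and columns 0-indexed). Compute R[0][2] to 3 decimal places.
End-effector z-axis (col 2 of R) = (-0.8660,-0.5000,0.0000)
R[0][2] = -0.8660

-0.866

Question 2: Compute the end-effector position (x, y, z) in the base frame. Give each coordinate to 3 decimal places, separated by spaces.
after link 1: o_1 = (-2.0000, 3.4641, 1.0000)
after link 2: o_2 = (-3.2500, 5.6292, 5.3301)

-3.250 5.629 5.330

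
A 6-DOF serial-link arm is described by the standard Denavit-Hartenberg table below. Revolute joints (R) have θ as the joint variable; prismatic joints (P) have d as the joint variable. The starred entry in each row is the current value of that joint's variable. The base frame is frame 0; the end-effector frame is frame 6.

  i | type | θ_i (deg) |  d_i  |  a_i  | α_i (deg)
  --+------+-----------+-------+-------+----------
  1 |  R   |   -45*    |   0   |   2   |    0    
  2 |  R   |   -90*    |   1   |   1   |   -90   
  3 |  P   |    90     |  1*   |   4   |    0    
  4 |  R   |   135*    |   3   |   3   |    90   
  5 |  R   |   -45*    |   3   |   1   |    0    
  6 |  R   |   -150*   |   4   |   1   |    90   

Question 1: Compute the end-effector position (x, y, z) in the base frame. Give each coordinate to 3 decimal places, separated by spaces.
8.089 0.238 -6.011

after link 1: o_1 = (1.4142, -1.4142, 0.0000)
after link 2: o_2 = (0.7071, -2.1213, 1.0000)
after link 3: o_3 = (1.4142, -2.8284, -3.0000)
after link 4: o_4 = (5.0355, -3.4497, -0.8787)
after link 5: o_5 = (6.3891, -1.0962, -2.5000)
after link 6: o_6 = (8.0891, 0.2378, -6.0114)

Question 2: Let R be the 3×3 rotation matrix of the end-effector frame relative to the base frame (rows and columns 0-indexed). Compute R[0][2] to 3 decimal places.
0.812

End-effector z-axis (col 2 of R) = (0.8124,-0.5536,0.1830)
R[0][2] = 0.8124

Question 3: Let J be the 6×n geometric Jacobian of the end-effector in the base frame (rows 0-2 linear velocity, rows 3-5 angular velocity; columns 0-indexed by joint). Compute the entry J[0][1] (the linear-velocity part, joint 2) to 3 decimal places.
axis z_1 = (0.0000,0.0000,1.0000); lever o_n−o_1 = (6.6749,1.6520,-6.0114)
cross product → J_v[:, 1] = (-1.6520,6.6749,0.0000)
J_ω[:, 1] = z_1
entry J[0][1] = -1.6520

-1.652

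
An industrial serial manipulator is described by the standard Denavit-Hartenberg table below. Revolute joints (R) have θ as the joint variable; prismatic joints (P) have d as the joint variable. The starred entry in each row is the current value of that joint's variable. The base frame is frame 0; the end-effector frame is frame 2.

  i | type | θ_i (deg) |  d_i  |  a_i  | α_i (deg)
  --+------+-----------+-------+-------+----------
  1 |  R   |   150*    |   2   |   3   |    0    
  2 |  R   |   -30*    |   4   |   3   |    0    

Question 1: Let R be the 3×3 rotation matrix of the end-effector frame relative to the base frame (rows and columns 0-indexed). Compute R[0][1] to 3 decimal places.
End-effector y-axis (col 1 of R) = (-0.8660,-0.5000,0.0000)
R[0][1] = -0.8660

-0.866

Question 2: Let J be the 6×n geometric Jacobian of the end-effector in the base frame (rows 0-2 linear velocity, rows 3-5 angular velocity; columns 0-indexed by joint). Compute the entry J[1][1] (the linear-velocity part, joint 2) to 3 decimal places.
axis z_1 = (0.0000,0.0000,1.0000); lever o_n−o_1 = (-1.5000,2.5981,4.0000)
cross product → J_v[:, 1] = (-2.5981,-1.5000,0.0000)
J_ω[:, 1] = z_1
entry J[1][1] = -1.5000

-1.500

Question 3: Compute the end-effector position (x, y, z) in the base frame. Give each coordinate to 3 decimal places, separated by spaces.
-4.098 4.098 6.000

after link 1: o_1 = (-2.5981, 1.5000, 2.0000)
after link 2: o_2 = (-4.0981, 4.0981, 6.0000)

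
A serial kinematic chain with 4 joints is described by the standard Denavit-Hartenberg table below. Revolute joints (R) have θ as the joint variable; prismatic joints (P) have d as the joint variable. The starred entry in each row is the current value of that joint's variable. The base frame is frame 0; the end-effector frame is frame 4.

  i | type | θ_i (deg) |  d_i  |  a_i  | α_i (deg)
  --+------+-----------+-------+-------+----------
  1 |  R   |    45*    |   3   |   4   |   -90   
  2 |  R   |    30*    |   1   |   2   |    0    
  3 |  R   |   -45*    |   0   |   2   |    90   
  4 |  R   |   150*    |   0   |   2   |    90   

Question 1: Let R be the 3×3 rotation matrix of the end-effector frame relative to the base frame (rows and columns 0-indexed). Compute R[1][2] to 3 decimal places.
0.954

End-effector z-axis (col 2 of R) = (-0.2709,0.9539,0.1294)
R[1][2] = 0.9539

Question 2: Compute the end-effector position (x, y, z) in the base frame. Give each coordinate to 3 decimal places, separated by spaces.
2.822 5.650 2.069

after link 1: o_1 = (2.8284, 2.8284, 3.0000)
after link 2: o_2 = (3.3461, 4.7603, 2.0000)
after link 3: o_3 = (4.7121, 6.1263, 2.5176)
after link 4: o_4 = (2.8220, 5.6504, 2.0694)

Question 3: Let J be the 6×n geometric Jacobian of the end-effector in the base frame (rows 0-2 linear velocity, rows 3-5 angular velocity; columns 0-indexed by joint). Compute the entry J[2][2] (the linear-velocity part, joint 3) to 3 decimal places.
-0.259

axis z_2 = (-0.7071,0.7071,0.0000); lever o_n−o_2 = (-0.5241,0.8901,0.0694)
cross product → J_v[:, 2] = (0.0490,0.0490,-0.2588)
J_ω[:, 2] = z_2
entry J[2][2] = -0.2588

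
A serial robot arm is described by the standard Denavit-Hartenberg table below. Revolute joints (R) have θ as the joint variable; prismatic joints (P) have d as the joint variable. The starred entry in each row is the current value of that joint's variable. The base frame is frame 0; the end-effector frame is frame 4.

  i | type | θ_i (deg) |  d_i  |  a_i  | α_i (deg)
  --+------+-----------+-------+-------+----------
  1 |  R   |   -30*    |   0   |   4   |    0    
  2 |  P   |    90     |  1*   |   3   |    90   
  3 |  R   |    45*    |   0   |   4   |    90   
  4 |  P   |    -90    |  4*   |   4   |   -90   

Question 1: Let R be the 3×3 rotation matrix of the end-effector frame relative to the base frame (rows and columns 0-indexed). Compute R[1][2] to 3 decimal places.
0.612

End-effector z-axis (col 2 of R) = (0.3536,0.6124,0.7071)
R[1][2] = 0.6124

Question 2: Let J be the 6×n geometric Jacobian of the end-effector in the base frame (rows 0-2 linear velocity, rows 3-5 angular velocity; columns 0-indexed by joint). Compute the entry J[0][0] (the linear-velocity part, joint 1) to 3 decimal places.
-7.497

axis z_0 = ẑ; lever o_n−o_0 = (4.3284,7.4971,1.0000)
cross product → J_v[:, 0] = (-7.4971,4.3284,0.0000)
J_ω[:, 0] = z_0
entry J[0][0] = -7.4971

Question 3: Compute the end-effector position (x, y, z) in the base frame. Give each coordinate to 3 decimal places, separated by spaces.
4.328 7.497 1.000

after link 1: o_1 = (3.4641, -2.0000, 0.0000)
after link 2: o_2 = (4.9641, 0.5981, 1.0000)
after link 3: o_3 = (6.3783, 3.0476, 3.8284)
after link 4: o_4 = (4.3284, 7.4971, 1.0000)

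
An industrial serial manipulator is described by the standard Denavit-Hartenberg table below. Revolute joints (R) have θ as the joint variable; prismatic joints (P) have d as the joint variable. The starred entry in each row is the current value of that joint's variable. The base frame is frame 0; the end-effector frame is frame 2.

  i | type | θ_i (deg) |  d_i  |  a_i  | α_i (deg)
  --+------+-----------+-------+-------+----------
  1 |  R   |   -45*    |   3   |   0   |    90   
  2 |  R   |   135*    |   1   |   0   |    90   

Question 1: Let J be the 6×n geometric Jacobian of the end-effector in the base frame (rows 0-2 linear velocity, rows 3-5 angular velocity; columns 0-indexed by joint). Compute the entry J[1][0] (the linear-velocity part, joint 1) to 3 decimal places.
-0.707

axis z_0 = ẑ; lever o_n−o_0 = (-0.7071,-0.7071,3.0000)
cross product → J_v[:, 0] = (0.7071,-0.7071,0.0000)
J_ω[:, 0] = z_0
entry J[1][0] = -0.7071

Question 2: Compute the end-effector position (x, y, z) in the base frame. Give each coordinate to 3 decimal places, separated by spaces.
-0.707 -0.707 3.000

after link 1: o_1 = (0.0000, 0.0000, 3.0000)
after link 2: o_2 = (-0.7071, -0.7071, 3.0000)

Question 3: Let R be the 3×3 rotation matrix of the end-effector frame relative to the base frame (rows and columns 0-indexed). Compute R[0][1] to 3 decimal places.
End-effector y-axis (col 1 of R) = (-0.7071,-0.7071,0.0000)
R[0][1] = -0.7071

-0.707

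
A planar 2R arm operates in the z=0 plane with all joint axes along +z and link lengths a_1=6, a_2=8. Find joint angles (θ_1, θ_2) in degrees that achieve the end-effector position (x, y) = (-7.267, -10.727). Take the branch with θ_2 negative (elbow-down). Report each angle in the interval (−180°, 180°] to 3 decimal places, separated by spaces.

cos θ_2 = (167.8778−6²−8²)/(2·6·8) = 0.7071; θ_2 = -45.0037° (elbow-down)
β = atan2(-10.7270,-7.2670) = -124.1157°; ψ = atan2(-5.6572,11.6565) = -25.8886°
θ_1 = β − ψ = -98.2270°

-98.227 -45.004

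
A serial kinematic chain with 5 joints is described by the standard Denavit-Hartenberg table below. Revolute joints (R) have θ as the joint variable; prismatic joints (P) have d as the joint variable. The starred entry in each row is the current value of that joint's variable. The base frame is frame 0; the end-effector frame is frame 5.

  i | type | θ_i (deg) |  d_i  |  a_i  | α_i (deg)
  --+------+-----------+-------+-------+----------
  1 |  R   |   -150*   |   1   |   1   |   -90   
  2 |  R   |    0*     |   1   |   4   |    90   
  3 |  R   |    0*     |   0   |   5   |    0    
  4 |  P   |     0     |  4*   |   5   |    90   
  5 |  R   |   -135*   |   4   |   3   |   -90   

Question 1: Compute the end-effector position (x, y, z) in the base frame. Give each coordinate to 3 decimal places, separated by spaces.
-12.653 -3.841 2.879

after link 1: o_1 = (-0.8660, -0.5000, 1.0000)
after link 2: o_2 = (-3.8301, -3.3660, 1.0000)
after link 3: o_3 = (-8.1603, -5.8660, 1.0000)
after link 4: o_4 = (-12.4904, -8.3660, 5.0000)
after link 5: o_5 = (-12.6533, -3.8413, 2.8787)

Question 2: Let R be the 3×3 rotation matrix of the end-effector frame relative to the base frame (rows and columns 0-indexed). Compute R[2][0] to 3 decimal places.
-0.707

End-effector x-axis (col 0 of R) = (0.6124,0.3536,-0.7071)
R[2][0] = -0.7071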